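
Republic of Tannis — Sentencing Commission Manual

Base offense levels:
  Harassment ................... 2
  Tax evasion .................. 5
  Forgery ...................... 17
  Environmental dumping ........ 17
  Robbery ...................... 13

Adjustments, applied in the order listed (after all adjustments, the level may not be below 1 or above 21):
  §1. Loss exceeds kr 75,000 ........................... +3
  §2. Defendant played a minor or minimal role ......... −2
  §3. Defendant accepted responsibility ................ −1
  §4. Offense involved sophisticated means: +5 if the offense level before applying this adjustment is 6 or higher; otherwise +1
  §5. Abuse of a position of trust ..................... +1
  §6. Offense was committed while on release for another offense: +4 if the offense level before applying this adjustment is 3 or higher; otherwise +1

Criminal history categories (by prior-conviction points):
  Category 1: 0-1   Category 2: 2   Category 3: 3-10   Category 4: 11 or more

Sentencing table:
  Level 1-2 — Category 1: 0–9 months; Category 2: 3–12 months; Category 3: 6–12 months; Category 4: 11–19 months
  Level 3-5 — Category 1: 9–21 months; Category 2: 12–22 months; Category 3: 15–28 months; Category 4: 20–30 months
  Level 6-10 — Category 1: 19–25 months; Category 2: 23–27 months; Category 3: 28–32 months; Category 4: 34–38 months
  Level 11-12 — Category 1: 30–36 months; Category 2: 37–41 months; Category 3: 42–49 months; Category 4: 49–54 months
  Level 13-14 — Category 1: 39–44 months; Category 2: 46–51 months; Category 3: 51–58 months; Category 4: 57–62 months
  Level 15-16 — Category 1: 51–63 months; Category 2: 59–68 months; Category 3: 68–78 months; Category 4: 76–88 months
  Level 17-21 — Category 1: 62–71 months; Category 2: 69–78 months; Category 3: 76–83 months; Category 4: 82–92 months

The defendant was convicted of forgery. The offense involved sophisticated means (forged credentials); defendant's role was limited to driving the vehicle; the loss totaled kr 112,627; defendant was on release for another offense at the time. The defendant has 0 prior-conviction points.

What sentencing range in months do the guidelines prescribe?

Base offense level for forgery: 17.
§1 applies: 17 + 3 = 20.
§2 applies: 20 − 2 = 18.
§3 does not apply.
§4 applies (level before this adjustment is 18 ≥ 6, so +5): 18 + 5 = 23.
§6 applies (level before this adjustment is 23 ≥ 3, so +4): 23 + 4 = 27.
Level 27 exceeds the maximum of 21; capped at 21.
Final offense level: 21.
Criminal history: 0 prior points → Category 1 (0-1).
Level 21 falls in the 17-21 band.
Grid: Level 17-21 × Category 1 = 62-71 months.

62-71 months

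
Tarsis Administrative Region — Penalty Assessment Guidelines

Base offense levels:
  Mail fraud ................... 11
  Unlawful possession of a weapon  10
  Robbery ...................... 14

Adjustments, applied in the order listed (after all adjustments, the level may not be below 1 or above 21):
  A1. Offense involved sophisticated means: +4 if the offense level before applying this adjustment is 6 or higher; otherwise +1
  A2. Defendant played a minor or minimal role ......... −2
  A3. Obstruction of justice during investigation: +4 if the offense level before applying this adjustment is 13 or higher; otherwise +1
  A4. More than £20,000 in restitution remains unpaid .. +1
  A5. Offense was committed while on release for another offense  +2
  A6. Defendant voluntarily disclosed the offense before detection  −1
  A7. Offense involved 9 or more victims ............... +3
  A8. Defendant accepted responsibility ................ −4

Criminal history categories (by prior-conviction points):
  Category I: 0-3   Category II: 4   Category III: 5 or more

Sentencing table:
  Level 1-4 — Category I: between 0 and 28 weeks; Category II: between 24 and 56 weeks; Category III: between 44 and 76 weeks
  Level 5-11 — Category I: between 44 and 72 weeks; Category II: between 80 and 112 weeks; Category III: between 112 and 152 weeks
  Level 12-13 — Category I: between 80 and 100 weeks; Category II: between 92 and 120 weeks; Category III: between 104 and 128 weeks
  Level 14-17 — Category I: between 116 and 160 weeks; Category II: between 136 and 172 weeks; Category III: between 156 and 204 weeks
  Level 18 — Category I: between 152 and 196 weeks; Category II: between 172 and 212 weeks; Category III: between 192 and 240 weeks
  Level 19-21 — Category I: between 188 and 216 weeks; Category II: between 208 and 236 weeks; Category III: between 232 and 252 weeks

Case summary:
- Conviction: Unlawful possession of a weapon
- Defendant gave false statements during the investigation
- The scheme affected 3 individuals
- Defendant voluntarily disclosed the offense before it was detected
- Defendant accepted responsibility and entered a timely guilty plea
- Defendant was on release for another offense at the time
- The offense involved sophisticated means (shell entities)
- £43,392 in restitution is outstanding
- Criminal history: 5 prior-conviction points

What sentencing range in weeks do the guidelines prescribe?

156-204 weeks

Base offense level for unlawful possession of a weapon: 10.
A1 applies (level before this adjustment is 10 ≥ 6, so +4): 10 + 4 = 14.
A2 does not apply.
A3 applies (level before this adjustment is 14 ≥ 13, so +4): 14 + 4 = 18.
A4 applies: 18 + 1 = 19.
A5 applies: 19 + 2 = 21.
A6 applies: 21 − 1 = 20.
A8 applies: 20 − 4 = 16.
Final offense level: 16.
Criminal history: 5 prior points → Category III (5+).
Level 16 falls in the 14-17 band.
Grid: Level 14-17 × Category III = 156-204 weeks.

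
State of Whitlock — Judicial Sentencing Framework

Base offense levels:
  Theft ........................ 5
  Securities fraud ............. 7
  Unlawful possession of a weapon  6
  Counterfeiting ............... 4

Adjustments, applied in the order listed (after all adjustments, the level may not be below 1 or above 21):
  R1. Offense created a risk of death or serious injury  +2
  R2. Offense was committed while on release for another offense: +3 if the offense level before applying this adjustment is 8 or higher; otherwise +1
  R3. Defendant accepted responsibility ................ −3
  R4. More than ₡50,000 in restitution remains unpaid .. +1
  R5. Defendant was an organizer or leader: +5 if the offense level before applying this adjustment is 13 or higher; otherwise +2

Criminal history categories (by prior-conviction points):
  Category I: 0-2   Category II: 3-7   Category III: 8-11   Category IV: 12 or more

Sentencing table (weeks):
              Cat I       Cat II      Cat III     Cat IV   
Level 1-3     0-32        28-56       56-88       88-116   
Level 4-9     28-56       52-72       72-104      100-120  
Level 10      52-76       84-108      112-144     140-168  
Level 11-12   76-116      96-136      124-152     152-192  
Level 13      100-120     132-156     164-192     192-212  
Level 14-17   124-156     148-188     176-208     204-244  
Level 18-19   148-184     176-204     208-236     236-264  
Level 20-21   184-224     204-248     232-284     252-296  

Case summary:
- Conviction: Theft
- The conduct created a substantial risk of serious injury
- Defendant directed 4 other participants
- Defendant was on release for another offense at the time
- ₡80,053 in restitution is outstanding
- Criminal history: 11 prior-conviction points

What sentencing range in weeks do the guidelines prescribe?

Base offense level for theft: 5.
R1 applies: 5 + 2 = 7.
R2 applies (level before this adjustment is 7 < 8, so +1): 7 + 1 = 8.
R4 applies: 8 + 1 = 9.
R5 applies (level before this adjustment is 9 < 13, so +2): 9 + 2 = 11.
Final offense level: 11.
Criminal history: 11 prior points → Category III (8-11).
Level 11 falls in the 11-12 band.
Grid: Level 11-12 × Category III = 124-152 weeks.

124-152 weeks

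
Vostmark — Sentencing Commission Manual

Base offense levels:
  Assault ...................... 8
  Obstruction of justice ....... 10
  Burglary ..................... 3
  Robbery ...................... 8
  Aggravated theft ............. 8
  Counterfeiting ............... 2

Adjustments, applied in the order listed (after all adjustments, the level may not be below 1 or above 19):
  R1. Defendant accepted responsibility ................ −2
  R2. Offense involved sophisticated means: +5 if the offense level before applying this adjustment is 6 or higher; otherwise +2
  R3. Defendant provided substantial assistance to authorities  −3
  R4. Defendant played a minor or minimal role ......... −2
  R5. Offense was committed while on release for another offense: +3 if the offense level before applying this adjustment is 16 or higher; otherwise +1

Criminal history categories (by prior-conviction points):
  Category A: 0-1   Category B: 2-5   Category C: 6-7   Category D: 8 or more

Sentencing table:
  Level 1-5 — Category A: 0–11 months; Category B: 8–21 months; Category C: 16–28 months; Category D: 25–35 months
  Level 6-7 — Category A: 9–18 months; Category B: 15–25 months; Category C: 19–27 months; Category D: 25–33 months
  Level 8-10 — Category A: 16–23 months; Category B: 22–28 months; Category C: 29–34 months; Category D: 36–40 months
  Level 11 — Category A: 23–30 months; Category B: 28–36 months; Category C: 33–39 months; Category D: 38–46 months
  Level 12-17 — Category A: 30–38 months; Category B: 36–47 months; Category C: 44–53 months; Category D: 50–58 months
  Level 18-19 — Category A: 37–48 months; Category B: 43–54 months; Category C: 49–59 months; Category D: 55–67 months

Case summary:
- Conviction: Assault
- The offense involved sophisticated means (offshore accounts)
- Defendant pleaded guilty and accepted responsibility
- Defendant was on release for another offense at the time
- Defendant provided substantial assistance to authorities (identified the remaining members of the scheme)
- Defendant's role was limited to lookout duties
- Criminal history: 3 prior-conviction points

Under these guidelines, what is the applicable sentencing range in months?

Base offense level for assault: 8.
R1 applies: 8 − 2 = 6.
R2 applies (level before this adjustment is 6 ≥ 6, so +5): 6 + 5 = 11.
R3 applies: 11 − 3 = 8.
R4 applies: 8 − 2 = 6.
R5 applies (level before this adjustment is 6 < 16, so +1): 6 + 1 = 7.
Final offense level: 7.
Criminal history: 3 prior points → Category B (2-5).
Level 7 falls in the 6-7 band.
Grid: Level 6-7 × Category B = 15-25 months.

15-25 months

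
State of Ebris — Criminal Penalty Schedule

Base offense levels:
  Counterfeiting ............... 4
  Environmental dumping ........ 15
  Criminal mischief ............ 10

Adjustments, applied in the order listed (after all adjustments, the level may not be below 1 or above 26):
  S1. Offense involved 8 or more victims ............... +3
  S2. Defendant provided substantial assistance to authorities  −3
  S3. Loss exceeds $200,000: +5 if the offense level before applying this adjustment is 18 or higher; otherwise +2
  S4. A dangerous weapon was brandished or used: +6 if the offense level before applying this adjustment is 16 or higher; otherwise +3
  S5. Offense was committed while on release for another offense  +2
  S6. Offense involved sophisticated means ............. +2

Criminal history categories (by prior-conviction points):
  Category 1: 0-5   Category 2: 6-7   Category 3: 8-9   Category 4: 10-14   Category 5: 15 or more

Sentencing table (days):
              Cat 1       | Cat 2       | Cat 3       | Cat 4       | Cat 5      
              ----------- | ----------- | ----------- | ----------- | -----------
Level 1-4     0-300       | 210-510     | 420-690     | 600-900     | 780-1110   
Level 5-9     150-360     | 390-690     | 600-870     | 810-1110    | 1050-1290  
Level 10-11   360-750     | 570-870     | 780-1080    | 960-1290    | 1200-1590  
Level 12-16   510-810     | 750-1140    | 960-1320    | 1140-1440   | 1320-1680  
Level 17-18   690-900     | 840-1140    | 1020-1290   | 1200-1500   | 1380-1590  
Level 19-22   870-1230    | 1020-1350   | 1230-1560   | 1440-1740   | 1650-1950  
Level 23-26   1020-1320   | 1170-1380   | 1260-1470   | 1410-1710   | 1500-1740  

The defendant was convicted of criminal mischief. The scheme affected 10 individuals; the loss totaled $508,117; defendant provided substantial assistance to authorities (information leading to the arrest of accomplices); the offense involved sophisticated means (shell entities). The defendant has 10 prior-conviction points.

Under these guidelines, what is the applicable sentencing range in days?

1140-1440 days

Base offense level for criminal mischief: 10.
S1 applies: 10 + 3 = 13.
S2 applies: 13 − 3 = 10.
S3 applies (level before this adjustment is 10 < 18, so +2): 10 + 2 = 12.
S4 does not apply.
S5 does not apply.
S6 applies: 12 + 2 = 14.
Final offense level: 14.
Criminal history: 10 prior points → Category 4 (10-14).
Level 14 falls in the 12-16 band.
Grid: Level 12-16 × Category 4 = 1140-1440 days.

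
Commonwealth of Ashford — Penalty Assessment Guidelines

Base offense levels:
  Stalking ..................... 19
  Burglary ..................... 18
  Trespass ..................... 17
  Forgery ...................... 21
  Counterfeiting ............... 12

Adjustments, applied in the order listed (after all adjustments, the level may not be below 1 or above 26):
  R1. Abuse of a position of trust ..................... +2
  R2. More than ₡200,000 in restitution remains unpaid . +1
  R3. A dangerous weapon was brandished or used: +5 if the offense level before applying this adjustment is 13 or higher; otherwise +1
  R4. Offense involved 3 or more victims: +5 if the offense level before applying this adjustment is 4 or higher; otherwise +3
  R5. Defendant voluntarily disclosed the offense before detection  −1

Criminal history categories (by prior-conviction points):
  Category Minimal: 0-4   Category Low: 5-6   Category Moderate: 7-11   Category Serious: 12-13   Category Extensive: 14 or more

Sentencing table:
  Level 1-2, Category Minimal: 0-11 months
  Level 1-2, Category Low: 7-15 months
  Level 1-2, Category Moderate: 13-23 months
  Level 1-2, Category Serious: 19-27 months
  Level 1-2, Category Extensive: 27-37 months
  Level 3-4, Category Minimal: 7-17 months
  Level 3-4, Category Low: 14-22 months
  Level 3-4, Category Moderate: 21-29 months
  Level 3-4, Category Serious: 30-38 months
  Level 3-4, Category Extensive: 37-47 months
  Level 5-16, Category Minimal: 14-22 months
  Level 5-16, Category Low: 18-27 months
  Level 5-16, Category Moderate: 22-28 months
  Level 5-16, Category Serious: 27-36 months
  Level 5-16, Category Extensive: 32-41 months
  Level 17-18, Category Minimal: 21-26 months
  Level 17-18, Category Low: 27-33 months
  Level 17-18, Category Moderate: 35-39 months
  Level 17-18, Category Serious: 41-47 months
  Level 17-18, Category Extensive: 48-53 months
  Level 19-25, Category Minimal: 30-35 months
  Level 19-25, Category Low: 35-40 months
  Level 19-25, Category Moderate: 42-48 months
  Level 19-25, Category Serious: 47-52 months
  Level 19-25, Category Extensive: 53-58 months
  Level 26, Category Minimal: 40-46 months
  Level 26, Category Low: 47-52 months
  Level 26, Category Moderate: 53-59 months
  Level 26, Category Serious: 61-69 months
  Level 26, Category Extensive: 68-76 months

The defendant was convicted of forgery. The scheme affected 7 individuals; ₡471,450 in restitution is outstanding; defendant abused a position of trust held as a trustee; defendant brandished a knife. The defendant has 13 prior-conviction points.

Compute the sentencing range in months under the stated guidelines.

Base offense level for forgery: 21.
R1 applies: 21 + 2 = 23.
R2 applies: 23 + 1 = 24.
R3 applies (level before this adjustment is 24 ≥ 13, so +5): 24 + 5 = 29.
R4 applies (level before this adjustment is 29 ≥ 4, so +5): 29 + 5 = 34.
R5 does not apply.
Level 34 exceeds the maximum of 26; capped at 26.
Final offense level: 26.
Criminal history: 13 prior points → Category Serious (12-13).
Level 26 falls in the 26 band.
Grid: Level 26 × Category Serious = 61-69 months.

61-69 months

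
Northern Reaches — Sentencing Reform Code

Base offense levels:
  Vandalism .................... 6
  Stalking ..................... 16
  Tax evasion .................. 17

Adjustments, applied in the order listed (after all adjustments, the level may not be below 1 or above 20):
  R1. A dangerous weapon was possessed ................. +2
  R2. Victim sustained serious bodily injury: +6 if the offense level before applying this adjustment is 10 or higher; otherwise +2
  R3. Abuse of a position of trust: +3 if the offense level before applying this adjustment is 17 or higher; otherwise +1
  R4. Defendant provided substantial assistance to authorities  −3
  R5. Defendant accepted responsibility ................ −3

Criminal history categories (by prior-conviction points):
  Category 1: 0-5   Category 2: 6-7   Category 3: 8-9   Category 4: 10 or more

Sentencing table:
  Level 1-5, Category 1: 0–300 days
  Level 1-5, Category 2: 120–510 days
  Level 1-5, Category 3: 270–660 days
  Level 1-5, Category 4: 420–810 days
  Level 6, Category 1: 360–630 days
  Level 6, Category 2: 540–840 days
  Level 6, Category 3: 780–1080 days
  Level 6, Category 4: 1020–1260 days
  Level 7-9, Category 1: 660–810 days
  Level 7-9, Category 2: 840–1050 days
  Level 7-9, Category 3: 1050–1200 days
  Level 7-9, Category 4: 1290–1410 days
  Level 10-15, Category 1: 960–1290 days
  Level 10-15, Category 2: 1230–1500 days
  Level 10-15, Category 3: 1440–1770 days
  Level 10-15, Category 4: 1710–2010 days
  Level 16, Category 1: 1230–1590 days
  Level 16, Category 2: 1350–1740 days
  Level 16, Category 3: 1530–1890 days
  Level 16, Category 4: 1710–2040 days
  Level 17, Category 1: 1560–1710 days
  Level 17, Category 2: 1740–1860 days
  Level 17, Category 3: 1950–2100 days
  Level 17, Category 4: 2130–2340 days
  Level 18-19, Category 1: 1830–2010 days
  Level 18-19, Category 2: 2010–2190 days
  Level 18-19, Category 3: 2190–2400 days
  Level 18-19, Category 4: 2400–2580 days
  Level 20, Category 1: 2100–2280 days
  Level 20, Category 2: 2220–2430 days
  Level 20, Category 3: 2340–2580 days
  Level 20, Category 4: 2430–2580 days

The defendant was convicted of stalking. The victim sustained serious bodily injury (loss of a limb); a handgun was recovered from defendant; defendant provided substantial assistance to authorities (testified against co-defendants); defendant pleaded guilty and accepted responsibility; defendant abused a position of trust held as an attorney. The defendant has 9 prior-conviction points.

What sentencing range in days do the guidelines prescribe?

Base offense level for stalking: 16.
R1 applies: 16 + 2 = 18.
R2 applies (level before this adjustment is 18 ≥ 10, so +6): 18 + 6 = 24.
R3 applies (level before this adjustment is 24 ≥ 17, so +3): 24 + 3 = 27.
R4 applies: 27 − 3 = 24.
R5 applies: 24 − 3 = 21.
Level 21 exceeds the maximum of 20; capped at 20.
Final offense level: 20.
Criminal history: 9 prior points → Category 3 (8-9).
Level 20 falls in the 20 band.
Grid: Level 20 × Category 3 = 2340-2580 days.

2340-2580 days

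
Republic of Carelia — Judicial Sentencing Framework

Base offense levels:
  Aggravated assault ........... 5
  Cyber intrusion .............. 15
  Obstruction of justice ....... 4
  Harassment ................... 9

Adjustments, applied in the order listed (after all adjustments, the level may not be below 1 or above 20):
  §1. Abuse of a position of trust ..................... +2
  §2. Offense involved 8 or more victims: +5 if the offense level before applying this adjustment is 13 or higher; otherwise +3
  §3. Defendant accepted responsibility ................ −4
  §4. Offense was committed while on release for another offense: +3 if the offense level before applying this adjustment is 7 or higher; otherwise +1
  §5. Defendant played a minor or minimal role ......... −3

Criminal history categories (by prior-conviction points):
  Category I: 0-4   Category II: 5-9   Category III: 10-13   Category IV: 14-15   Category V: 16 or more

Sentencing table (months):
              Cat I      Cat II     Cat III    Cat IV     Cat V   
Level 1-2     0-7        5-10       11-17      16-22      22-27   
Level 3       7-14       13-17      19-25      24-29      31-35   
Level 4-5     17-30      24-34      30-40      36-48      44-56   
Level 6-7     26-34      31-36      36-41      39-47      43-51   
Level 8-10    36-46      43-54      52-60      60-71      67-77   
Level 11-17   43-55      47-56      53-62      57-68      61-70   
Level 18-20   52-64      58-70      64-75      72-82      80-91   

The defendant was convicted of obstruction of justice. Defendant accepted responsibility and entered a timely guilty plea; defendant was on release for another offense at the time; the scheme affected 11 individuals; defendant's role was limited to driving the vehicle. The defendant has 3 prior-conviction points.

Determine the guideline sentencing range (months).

Base offense level for obstruction of justice: 4.
§2 applies (level before this adjustment is 4 < 13, so +3): 4 + 3 = 7.
§3 applies: 7 − 4 = 3.
§4 applies (level before this adjustment is 3 < 7, so +1): 3 + 1 = 4.
§5 applies: 4 − 3 = 1.
Final offense level: 1.
Criminal history: 3 prior points → Category I (0-4).
Level 1 falls in the 1-2 band.
Grid: Level 1-2 × Category I = 0-7 months.

0-7 months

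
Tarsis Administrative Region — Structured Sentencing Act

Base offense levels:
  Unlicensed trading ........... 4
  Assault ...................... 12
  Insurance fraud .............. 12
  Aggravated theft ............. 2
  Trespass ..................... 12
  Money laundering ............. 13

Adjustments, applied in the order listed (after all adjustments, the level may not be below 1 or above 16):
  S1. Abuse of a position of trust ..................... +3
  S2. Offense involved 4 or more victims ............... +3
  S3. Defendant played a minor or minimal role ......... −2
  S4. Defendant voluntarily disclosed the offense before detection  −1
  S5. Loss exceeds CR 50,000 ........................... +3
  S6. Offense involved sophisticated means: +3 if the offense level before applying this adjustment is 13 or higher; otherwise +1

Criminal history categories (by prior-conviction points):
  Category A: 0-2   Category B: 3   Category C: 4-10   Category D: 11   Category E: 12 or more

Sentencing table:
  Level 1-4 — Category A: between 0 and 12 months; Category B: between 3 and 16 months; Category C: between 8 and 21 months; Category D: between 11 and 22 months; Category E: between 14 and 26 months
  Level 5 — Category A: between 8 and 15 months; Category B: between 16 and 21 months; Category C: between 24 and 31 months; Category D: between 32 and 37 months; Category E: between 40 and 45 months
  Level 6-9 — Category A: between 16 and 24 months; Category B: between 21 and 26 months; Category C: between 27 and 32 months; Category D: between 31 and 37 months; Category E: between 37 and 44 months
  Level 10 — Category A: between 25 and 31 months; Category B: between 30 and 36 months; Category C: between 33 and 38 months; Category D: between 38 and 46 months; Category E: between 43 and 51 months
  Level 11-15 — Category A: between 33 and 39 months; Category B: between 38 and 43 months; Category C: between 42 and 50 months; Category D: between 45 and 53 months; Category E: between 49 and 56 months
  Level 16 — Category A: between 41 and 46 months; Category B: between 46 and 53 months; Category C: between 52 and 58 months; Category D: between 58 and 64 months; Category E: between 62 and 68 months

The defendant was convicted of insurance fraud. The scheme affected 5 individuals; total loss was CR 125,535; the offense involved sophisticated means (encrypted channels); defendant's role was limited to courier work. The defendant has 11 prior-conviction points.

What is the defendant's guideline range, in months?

Base offense level for insurance fraud: 12.
S2 applies: 12 + 3 = 15.
S3 applies: 15 − 2 = 13.
S5 applies: 13 + 3 = 16.
S6 applies (level before this adjustment is 16 ≥ 13, so +3): 16 + 3 = 19.
Level 19 exceeds the maximum of 16; capped at 16.
Final offense level: 16.
Criminal history: 11 prior points → Category D (11).
Level 16 falls in the 16 band.
Grid: Level 16 × Category D = 58-64 months.

58-64 months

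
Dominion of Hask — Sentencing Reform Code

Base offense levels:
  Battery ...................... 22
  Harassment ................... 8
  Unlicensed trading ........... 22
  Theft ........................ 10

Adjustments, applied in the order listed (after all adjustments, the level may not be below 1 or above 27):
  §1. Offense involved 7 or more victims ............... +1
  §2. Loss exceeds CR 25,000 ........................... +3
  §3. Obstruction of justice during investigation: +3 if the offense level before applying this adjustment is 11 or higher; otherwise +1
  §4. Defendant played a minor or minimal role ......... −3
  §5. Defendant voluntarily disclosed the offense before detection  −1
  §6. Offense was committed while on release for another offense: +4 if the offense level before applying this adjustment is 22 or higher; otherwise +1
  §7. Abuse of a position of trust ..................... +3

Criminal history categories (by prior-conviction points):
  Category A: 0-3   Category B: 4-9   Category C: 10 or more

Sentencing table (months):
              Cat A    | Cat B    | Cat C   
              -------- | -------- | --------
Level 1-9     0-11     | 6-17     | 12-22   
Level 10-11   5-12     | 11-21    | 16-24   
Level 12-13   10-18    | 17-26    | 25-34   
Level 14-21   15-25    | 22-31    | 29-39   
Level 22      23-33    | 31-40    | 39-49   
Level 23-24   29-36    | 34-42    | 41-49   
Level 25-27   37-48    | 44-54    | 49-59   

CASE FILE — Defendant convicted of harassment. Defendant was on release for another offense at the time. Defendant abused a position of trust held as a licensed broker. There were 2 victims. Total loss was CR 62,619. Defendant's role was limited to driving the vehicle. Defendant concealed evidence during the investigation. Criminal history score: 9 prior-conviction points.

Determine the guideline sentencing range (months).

22-31 months

Base offense level for harassment: 8.
§1 does not apply.
§2 applies: 8 + 3 = 11.
§3 applies (level before this adjustment is 11 ≥ 11, so +3): 11 + 3 = 14.
§4 applies: 14 − 3 = 11.
§6 applies (level before this adjustment is 11 < 22, so +1): 11 + 1 = 12.
§7 applies: 12 + 3 = 15.
Final offense level: 15.
Criminal history: 9 prior points → Category B (4-9).
Level 15 falls in the 14-21 band.
Grid: Level 14-21 × Category B = 22-31 months.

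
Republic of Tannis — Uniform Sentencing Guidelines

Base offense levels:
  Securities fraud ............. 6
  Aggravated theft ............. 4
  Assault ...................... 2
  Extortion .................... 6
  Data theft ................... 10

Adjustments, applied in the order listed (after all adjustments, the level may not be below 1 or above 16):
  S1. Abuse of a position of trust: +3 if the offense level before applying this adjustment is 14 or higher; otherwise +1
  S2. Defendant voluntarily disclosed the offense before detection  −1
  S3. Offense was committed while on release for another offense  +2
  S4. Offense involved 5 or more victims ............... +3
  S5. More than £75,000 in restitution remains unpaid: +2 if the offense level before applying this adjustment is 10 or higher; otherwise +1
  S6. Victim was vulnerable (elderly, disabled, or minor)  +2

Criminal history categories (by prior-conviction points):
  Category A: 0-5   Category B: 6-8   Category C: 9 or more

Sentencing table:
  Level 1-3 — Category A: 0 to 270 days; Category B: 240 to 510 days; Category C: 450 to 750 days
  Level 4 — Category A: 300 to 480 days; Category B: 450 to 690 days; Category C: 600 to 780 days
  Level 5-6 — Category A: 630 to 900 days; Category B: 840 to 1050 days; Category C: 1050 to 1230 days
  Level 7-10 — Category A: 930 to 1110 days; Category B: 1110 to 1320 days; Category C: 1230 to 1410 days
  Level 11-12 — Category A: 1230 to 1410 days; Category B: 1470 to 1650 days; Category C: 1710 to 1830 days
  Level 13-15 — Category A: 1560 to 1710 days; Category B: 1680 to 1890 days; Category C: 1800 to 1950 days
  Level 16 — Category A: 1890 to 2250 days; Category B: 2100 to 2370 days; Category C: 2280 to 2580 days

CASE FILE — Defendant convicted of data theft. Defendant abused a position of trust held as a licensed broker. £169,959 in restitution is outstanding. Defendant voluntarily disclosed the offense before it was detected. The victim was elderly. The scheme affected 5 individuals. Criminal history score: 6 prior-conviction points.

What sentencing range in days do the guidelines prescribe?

Base offense level for data theft: 10.
S1 applies (level before this adjustment is 10 < 14, so +1): 10 + 1 = 11.
S2 applies: 11 − 1 = 10.
S4 applies: 10 + 3 = 13.
S5 applies (level before this adjustment is 13 ≥ 10, so +2): 13 + 2 = 15.
S6 applies: 15 + 2 = 17.
Level 17 exceeds the maximum of 16; capped at 16.
Final offense level: 16.
Criminal history: 6 prior points → Category B (6-8).
Level 16 falls in the 16 band.
Grid: Level 16 × Category B = 2100-2370 days.

2100-2370 days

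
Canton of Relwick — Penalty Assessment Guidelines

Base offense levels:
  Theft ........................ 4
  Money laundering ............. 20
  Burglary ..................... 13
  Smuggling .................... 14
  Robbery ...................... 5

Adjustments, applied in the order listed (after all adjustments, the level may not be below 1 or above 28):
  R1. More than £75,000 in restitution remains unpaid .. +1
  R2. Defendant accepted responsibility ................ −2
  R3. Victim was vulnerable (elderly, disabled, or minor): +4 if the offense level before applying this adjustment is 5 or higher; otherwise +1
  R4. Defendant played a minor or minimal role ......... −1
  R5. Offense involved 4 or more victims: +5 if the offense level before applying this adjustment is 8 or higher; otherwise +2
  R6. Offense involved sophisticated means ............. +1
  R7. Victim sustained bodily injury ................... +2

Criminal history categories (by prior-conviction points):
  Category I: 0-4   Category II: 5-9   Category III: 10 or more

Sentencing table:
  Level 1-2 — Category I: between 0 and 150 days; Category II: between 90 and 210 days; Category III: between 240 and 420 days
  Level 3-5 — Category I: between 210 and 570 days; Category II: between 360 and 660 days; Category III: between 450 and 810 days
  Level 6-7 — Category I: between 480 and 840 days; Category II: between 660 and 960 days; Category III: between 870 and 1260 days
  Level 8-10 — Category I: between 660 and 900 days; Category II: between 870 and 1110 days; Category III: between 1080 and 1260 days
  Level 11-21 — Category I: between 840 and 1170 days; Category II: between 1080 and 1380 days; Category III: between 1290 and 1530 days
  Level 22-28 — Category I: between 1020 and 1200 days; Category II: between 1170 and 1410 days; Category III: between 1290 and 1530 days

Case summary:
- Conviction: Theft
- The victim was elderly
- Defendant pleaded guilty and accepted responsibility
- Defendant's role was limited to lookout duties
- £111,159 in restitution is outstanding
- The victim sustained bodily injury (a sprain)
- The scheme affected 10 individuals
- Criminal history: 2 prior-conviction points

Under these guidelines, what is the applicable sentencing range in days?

Base offense level for theft: 4.
R1 applies: 4 + 1 = 5.
R2 applies: 5 − 2 = 3.
R3 applies (level before this adjustment is 3 < 5, so +1): 3 + 1 = 4.
R4 applies: 4 − 1 = 3.
R5 applies (level before this adjustment is 3 < 8, so +2): 3 + 2 = 5.
R7 applies: 5 + 2 = 7.
Final offense level: 7.
Criminal history: 2 prior points → Category I (0-4).
Level 7 falls in the 6-7 band.
Grid: Level 6-7 × Category I = 480-840 days.

480-840 days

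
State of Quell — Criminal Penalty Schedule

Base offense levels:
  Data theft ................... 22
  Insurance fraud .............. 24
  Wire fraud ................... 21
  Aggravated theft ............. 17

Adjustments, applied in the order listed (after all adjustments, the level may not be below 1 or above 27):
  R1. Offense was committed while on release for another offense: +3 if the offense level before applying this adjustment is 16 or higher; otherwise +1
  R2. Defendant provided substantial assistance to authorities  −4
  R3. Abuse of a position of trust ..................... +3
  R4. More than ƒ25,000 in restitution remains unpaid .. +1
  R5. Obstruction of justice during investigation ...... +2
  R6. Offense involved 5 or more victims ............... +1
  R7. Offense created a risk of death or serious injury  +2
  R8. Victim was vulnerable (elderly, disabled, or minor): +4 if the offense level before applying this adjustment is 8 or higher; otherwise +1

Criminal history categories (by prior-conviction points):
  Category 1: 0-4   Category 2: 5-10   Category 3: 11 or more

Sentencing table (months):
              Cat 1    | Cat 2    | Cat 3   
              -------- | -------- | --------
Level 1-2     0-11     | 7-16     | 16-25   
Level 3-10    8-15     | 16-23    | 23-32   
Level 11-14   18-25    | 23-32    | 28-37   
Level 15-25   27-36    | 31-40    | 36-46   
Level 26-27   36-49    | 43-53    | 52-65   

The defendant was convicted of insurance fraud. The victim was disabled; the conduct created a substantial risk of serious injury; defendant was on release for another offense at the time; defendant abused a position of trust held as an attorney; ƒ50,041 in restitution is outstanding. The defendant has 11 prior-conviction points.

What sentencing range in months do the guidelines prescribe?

52-65 months

Base offense level for insurance fraud: 24.
R1 applies (level before this adjustment is 24 ≥ 16, so +3): 24 + 3 = 27.
R2 does not apply.
R3 applies: 27 + 3 = 30.
R4 applies: 30 + 1 = 31.
R5 does not apply.
R6 does not apply.
R7 applies: 31 + 2 = 33.
R8 applies (level before this adjustment is 33 ≥ 8, so +4): 33 + 4 = 37.
Level 37 exceeds the maximum of 27; capped at 27.
Final offense level: 27.
Criminal history: 11 prior points → Category 3 (11+).
Level 27 falls in the 26-27 band.
Grid: Level 26-27 × Category 3 = 52-65 months.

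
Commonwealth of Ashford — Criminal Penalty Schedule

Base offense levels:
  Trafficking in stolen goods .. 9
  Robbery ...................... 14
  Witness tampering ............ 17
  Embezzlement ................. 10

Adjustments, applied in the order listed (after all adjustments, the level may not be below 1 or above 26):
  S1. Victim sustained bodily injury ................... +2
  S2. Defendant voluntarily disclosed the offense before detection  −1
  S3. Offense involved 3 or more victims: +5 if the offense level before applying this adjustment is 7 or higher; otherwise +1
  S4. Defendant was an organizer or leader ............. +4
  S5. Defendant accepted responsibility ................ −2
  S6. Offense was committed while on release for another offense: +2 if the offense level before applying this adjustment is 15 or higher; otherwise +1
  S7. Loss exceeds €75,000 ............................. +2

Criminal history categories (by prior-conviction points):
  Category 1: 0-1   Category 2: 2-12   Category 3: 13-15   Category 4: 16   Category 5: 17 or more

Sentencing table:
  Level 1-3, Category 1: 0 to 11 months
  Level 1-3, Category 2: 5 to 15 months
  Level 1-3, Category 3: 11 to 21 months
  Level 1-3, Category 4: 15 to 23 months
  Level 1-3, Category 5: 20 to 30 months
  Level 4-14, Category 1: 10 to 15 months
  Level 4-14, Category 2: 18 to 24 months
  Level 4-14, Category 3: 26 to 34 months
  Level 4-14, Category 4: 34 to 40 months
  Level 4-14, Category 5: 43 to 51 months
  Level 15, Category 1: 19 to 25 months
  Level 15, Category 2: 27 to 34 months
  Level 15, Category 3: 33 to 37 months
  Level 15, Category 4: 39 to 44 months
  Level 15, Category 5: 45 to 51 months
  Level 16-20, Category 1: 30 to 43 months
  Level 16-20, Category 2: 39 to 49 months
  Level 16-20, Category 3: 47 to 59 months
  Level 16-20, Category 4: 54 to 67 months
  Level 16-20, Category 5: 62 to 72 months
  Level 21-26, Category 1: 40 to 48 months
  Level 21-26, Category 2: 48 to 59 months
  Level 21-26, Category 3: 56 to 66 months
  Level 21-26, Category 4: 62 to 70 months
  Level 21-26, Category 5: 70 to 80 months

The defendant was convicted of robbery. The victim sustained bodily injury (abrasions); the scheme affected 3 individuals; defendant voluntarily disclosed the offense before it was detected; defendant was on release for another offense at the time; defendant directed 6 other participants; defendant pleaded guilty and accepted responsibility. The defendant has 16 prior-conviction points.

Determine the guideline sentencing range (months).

Base offense level for robbery: 14.
S1 applies: 14 + 2 = 16.
S2 applies: 16 − 1 = 15.
S3 applies (level before this adjustment is 15 ≥ 7, so +5): 15 + 5 = 20.
S4 applies: 20 + 4 = 24.
S5 applies: 24 − 2 = 22.
S6 applies (level before this adjustment is 22 ≥ 15, so +2): 22 + 2 = 24.
Final offense level: 24.
Criminal history: 16 prior points → Category 4 (16).
Level 24 falls in the 21-26 band.
Grid: Level 21-26 × Category 4 = 62-70 months.

62-70 months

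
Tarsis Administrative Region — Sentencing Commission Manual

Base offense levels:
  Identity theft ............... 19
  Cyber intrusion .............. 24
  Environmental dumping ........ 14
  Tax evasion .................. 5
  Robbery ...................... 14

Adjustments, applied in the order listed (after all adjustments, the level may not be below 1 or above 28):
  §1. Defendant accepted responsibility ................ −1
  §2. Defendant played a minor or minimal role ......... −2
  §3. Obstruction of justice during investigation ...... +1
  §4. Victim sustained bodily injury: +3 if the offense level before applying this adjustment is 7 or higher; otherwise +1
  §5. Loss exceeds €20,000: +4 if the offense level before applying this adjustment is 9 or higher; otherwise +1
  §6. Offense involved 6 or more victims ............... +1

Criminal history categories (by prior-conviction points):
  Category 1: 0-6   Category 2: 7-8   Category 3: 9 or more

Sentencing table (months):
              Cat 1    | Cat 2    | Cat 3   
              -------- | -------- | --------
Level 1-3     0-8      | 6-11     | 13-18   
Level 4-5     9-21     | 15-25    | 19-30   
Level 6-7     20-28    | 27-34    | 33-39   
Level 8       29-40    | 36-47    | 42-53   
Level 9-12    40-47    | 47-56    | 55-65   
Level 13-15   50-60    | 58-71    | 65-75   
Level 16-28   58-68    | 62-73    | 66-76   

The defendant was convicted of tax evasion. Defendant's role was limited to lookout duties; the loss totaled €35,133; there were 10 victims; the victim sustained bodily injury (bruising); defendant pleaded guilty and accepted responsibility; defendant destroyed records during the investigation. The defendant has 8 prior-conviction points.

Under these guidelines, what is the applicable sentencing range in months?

Base offense level for tax evasion: 5.
§1 applies: 5 − 1 = 4.
§2 applies: 4 − 2 = 2.
§3 applies: 2 + 1 = 3.
§4 applies (level before this adjustment is 3 < 7, so +1): 3 + 1 = 4.
§5 applies (level before this adjustment is 4 < 9, so +1): 4 + 1 = 5.
§6 applies: 5 + 1 = 6.
Final offense level: 6.
Criminal history: 8 prior points → Category 2 (7-8).
Level 6 falls in the 6-7 band.
Grid: Level 6-7 × Category 2 = 27-34 months.

27-34 months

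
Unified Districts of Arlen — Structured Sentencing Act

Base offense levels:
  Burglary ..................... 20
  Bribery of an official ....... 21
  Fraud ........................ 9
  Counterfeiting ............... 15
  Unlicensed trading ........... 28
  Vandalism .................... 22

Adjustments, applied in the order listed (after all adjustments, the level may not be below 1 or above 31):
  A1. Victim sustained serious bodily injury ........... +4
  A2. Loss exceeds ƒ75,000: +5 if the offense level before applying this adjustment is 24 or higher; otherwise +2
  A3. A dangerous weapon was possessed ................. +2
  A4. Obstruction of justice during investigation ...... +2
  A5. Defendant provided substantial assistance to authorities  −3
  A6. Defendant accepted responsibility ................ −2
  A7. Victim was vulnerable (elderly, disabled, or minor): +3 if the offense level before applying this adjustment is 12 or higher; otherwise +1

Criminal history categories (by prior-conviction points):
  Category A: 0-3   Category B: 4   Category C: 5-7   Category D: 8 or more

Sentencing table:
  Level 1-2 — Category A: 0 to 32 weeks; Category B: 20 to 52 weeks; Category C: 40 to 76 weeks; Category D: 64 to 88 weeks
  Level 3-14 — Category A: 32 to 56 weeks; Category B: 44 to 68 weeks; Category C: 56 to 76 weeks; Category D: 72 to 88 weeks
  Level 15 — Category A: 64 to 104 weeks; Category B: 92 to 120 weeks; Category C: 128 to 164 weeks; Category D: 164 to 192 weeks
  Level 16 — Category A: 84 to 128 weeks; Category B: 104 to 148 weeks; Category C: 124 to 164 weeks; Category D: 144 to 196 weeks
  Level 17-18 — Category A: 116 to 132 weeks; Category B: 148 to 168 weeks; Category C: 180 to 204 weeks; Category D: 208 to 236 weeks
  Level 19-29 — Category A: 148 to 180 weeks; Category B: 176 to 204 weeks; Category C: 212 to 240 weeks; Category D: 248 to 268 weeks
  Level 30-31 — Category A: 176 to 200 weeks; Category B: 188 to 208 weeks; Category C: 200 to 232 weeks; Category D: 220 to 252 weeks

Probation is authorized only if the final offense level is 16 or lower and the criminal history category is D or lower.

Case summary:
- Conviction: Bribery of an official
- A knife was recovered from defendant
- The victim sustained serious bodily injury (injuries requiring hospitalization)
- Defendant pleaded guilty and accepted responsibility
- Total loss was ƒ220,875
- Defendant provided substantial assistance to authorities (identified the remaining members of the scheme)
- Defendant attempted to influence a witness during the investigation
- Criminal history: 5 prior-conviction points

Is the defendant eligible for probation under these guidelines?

No

Base offense level for bribery of an official: 21.
A1 applies: 21 + 4 = 25.
A2 applies (level before this adjustment is 25 ≥ 24, so +5): 25 + 5 = 30.
A3 applies: 30 + 2 = 32.
A4 applies: 32 + 2 = 34.
A5 applies: 34 − 3 = 31.
A6 applies: 31 − 2 = 29.
A7 does not apply.
Final offense level: 29.
Criminal history: 5 prior points → Category C (5-7).
Level 29 falls in the 19-29 band.
Grid: Level 19-29 × Category C = 212-240 weeks.
Probation check: level 29 > 16 and category C ≤ D → not eligible.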